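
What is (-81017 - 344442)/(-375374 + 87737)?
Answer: 425459/287637 ≈ 1.4792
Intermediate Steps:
(-81017 - 344442)/(-375374 + 87737) = -425459/(-287637) = -425459*(-1/287637) = 425459/287637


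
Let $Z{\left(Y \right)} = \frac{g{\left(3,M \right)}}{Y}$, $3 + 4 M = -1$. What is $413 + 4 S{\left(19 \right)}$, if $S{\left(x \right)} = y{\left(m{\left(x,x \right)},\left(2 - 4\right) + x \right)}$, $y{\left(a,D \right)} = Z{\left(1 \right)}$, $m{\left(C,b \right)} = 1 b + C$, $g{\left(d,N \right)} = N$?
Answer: $409$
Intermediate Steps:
$M = -1$ ($M = - \frac{3}{4} + \frac{1}{4} \left(-1\right) = - \frac{3}{4} - \frac{1}{4} = -1$)
$Z{\left(Y \right)} = - \frac{1}{Y}$
$m{\left(C,b \right)} = C + b$ ($m{\left(C,b \right)} = b + C = C + b$)
$y{\left(a,D \right)} = -1$ ($y{\left(a,D \right)} = - 1^{-1} = \left(-1\right) 1 = -1$)
$S{\left(x \right)} = -1$
$413 + 4 S{\left(19 \right)} = 413 + 4 \left(-1\right) = 413 - 4 = 409$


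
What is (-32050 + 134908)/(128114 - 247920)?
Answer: -51429/59903 ≈ -0.85854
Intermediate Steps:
(-32050 + 134908)/(128114 - 247920) = 102858/(-119806) = 102858*(-1/119806) = -51429/59903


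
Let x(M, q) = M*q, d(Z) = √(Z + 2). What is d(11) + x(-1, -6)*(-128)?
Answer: -768 + √13 ≈ -764.39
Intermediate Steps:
d(Z) = √(2 + Z)
d(11) + x(-1, -6)*(-128) = √(2 + 11) - 1*(-6)*(-128) = √13 + 6*(-128) = √13 - 768 = -768 + √13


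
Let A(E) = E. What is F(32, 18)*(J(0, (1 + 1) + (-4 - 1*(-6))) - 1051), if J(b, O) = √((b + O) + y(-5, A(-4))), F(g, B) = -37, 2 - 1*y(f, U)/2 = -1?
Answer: 38887 - 37*√10 ≈ 38770.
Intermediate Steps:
y(f, U) = 6 (y(f, U) = 4 - 2*(-1) = 4 + 2 = 6)
J(b, O) = √(6 + O + b) (J(b, O) = √((b + O) + 6) = √((O + b) + 6) = √(6 + O + b))
F(32, 18)*(J(0, (1 + 1) + (-4 - 1*(-6))) - 1051) = -37*(√(6 + ((1 + 1) + (-4 - 1*(-6))) + 0) - 1051) = -37*(√(6 + (2 + (-4 + 6)) + 0) - 1051) = -37*(√(6 + (2 + 2) + 0) - 1051) = -37*(√(6 + 4 + 0) - 1051) = -37*(√10 - 1051) = -37*(-1051 + √10) = 38887 - 37*√10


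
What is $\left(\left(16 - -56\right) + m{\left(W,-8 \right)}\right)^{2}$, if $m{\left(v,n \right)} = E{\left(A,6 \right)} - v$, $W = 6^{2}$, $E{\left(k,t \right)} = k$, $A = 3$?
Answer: $1521$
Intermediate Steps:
$W = 36$
$m{\left(v,n \right)} = 3 - v$
$\left(\left(16 - -56\right) + m{\left(W,-8 \right)}\right)^{2} = \left(\left(16 - -56\right) + \left(3 - 36\right)\right)^{2} = \left(\left(16 + 56\right) + \left(3 - 36\right)\right)^{2} = \left(72 - 33\right)^{2} = 39^{2} = 1521$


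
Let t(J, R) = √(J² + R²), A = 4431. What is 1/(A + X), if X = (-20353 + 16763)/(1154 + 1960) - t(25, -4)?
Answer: 10739052504/47570807098375 + 2424249*√641/47570807098375 ≈ 0.00022704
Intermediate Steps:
X = -1795/1557 - √641 (X = (-20353 + 16763)/(1154 + 1960) - √(25² + (-4)²) = -3590/3114 - √(625 + 16) = -3590*1/3114 - √641 = -1795/1557 - √641 ≈ -26.471)
1/(A + X) = 1/(4431 + (-1795/1557 - √641)) = 1/(6897272/1557 - √641)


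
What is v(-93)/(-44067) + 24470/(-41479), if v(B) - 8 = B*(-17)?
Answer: -1144229621/1827855093 ≈ -0.62600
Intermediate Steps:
v(B) = 8 - 17*B (v(B) = 8 + B*(-17) = 8 - 17*B)
v(-93)/(-44067) + 24470/(-41479) = (8 - 17*(-93))/(-44067) + 24470/(-41479) = (8 + 1581)*(-1/44067) + 24470*(-1/41479) = 1589*(-1/44067) - 24470/41479 = -1589/44067 - 24470/41479 = -1144229621/1827855093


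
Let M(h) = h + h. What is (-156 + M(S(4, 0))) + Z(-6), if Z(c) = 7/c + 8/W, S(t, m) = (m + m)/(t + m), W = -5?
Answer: -4763/30 ≈ -158.77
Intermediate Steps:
S(t, m) = 2*m/(m + t) (S(t, m) = (2*m)/(m + t) = 2*m/(m + t))
Z(c) = -8/5 + 7/c (Z(c) = 7/c + 8/(-5) = 7/c + 8*(-1/5) = 7/c - 8/5 = -8/5 + 7/c)
M(h) = 2*h
(-156 + M(S(4, 0))) + Z(-6) = (-156 + 2*(2*0/(0 + 4))) + (-8/5 + 7/(-6)) = (-156 + 2*(2*0/4)) + (-8/5 + 7*(-1/6)) = (-156 + 2*(2*0*(1/4))) + (-8/5 - 7/6) = (-156 + 2*0) - 83/30 = (-156 + 0) - 83/30 = -156 - 83/30 = -4763/30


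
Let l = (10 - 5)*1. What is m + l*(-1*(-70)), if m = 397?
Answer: 747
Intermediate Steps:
l = 5 (l = 5*1 = 5)
m + l*(-1*(-70)) = 397 + 5*(-1*(-70)) = 397 + 5*70 = 397 + 350 = 747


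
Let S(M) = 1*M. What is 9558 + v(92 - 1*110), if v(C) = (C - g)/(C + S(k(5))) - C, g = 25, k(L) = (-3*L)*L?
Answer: 890611/93 ≈ 9576.5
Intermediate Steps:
k(L) = -3*L²
S(M) = M
v(C) = -C + (-25 + C)/(-75 + C) (v(C) = (C - 1*25)/(C - 3*5²) - C = (C - 25)/(C - 3*25) - C = (-25 + C)/(C - 75) - C = (-25 + C)/(-75 + C) - C = -C + (-25 + C)/(-75 + C))
9558 + v(92 - 1*110) = 9558 + (-25 - (92 - 1*110)² + 76*(92 - 1*110))/(-75 + (92 - 1*110)) = 9558 + (-25 - (92 - 110)² + 76*(92 - 110))/(-75 + (92 - 110)) = 9558 + (-25 - 1*(-18)² + 76*(-18))/(-75 - 18) = 9558 + (-25 - 1*324 - 1368)/(-93) = 9558 - (-25 - 324 - 1368)/93 = 9558 - 1/93*(-1717) = 9558 + 1717/93 = 890611/93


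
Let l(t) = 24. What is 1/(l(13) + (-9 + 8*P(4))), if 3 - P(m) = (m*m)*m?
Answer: -1/473 ≈ -0.0021142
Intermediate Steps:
P(m) = 3 - m³ (P(m) = 3 - m*m*m = 3 - m²*m = 3 - m³)
1/(l(13) + (-9 + 8*P(4))) = 1/(24 + (-9 + 8*(3 - 1*4³))) = 1/(24 + (-9 + 8*(3 - 1*64))) = 1/(24 + (-9 + 8*(3 - 64))) = 1/(24 + (-9 + 8*(-61))) = 1/(24 + (-9 - 488)) = 1/(24 - 497) = 1/(-473) = -1/473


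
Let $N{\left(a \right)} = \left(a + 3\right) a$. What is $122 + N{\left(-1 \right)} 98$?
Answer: $-74$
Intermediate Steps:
$N{\left(a \right)} = a \left(3 + a\right)$ ($N{\left(a \right)} = \left(3 + a\right) a = a \left(3 + a\right)$)
$122 + N{\left(-1 \right)} 98 = 122 + - (3 - 1) 98 = 122 + \left(-1\right) 2 \cdot 98 = 122 - 196 = -74$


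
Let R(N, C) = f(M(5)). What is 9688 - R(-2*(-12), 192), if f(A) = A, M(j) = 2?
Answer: 9686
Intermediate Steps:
R(N, C) = 2
9688 - R(-2*(-12), 192) = 9688 - 1*2 = 9688 - 2 = 9686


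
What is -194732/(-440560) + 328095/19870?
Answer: 3710371451/218848180 ≈ 16.954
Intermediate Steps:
-194732/(-440560) + 328095/19870 = -194732*(-1/440560) + 328095*(1/19870) = 48683/110140 + 65619/3974 = 3710371451/218848180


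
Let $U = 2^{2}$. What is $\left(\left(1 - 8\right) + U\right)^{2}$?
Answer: $9$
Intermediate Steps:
$U = 4$
$\left(\left(1 - 8\right) + U\right)^{2} = \left(\left(1 - 8\right) + 4\right)^{2} = \left(-7 + 4\right)^{2} = \left(-3\right)^{2} = 9$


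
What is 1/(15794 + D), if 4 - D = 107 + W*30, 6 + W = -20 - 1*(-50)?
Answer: 1/14971 ≈ 6.6796e-5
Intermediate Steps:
W = 24 (W = -6 + (-20 - 1*(-50)) = -6 + (-20 + 50) = -6 + 30 = 24)
D = -823 (D = 4 - (107 + 24*30) = 4 - (107 + 720) = 4 - 1*827 = 4 - 827 = -823)
1/(15794 + D) = 1/(15794 - 823) = 1/14971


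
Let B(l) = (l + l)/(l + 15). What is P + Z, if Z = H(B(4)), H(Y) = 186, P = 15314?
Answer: 15500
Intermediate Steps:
B(l) = 2*l/(15 + l) (B(l) = (2*l)/(15 + l) = 2*l/(15 + l))
Z = 186
P + Z = 15314 + 186 = 15500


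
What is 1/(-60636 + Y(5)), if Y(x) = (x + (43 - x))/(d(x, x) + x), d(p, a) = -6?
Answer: -1/60679 ≈ -1.6480e-5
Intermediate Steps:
Y(x) = 43/(-6 + x) (Y(x) = (x + (43 - x))/(-6 + x) = 43/(-6 + x))
1/(-60636 + Y(5)) = 1/(-60636 + 43/(-6 + 5)) = 1/(-60636 + 43/(-1)) = 1/(-60636 + 43*(-1)) = 1/(-60636 - 43) = 1/(-60679) = -1/60679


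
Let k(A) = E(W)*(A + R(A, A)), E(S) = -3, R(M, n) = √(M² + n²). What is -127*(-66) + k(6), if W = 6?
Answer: 8364 - 18*√2 ≈ 8338.5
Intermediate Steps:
k(A) = -3*A - 3*√2*√(A²) (k(A) = -3*(A + √(A² + A²)) = -3*(A + √(2*A²)) = -3*(A + √2*√(A²)) = -3*A - 3*√2*√(A²))
-127*(-66) + k(6) = -127*(-66) + (-3*6 - 3*√2*√(6²)) = 8382 + (-18 - 3*√2*√36) = 8382 + (-18 - 3*√2*6) = 8382 + (-18 - 18*√2) = 8364 - 18*√2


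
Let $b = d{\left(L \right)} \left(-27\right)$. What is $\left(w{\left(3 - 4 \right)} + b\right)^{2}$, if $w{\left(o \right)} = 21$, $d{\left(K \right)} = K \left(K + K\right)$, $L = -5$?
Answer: $1766241$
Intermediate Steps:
$d{\left(K \right)} = 2 K^{2}$ ($d{\left(K \right)} = K 2 K = 2 K^{2}$)
$b = -1350$ ($b = 2 \left(-5\right)^{2} \left(-27\right) = 2 \cdot 25 \left(-27\right) = 50 \left(-27\right) = -1350$)
$\left(w{\left(3 - 4 \right)} + b\right)^{2} = \left(21 - 1350\right)^{2} = \left(-1329\right)^{2} = 1766241$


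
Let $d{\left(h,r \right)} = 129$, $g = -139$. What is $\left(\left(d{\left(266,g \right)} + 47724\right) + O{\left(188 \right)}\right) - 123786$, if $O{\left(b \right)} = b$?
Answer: $-75745$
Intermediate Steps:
$\left(\left(d{\left(266,g \right)} + 47724\right) + O{\left(188 \right)}\right) - 123786 = \left(\left(129 + 47724\right) + 188\right) - 123786 = \left(47853 + 188\right) - 123786 = 48041 - 123786 = -75745$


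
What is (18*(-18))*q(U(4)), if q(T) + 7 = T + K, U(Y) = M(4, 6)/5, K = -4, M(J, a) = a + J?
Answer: 2916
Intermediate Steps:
M(J, a) = J + a
U(Y) = 2 (U(Y) = (4 + 6)/5 = 10*(1/5) = 2)
q(T) = -11 + T (q(T) = -7 + (T - 4) = -7 + (-4 + T) = -11 + T)
(18*(-18))*q(U(4)) = (18*(-18))*(-11 + 2) = -324*(-9) = 2916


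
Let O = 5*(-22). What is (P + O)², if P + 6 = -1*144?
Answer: 67600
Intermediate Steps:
O = -110
P = -150 (P = -6 - 1*144 = -6 - 144 = -150)
(P + O)² = (-150 - 110)² = (-260)² = 67600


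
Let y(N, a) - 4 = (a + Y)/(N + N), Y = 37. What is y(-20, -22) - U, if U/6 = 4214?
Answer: -202243/8 ≈ -25280.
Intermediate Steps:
U = 25284 (U = 6*4214 = 25284)
y(N, a) = 4 + (37 + a)/(2*N) (y(N, a) = 4 + (a + 37)/(N + N) = 4 + (37 + a)/((2*N)) = 4 + (37 + a)*(1/(2*N)) = 4 + (37 + a)/(2*N))
y(-20, -22) - U = (½)*(37 - 22 + 8*(-20))/(-20) - 1*25284 = (½)*(-1/20)*(37 - 22 - 160) - 25284 = (½)*(-1/20)*(-145) - 25284 = 29/8 - 25284 = -202243/8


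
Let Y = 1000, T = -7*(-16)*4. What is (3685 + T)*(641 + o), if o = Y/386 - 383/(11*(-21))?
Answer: 118894515226/44583 ≈ 2.6668e+6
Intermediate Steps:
T = 448 (T = 112*4 = 448)
o = 189419/44583 (o = 1000/386 - 383/(11*(-21)) = 1000*(1/386) - 383/(-231) = 500/193 - 383*(-1/231) = 500/193 + 383/231 = 189419/44583 ≈ 4.2487)
(3685 + T)*(641 + o) = (3685 + 448)*(641 + 189419/44583) = 4133*(28767122/44583) = 118894515226/44583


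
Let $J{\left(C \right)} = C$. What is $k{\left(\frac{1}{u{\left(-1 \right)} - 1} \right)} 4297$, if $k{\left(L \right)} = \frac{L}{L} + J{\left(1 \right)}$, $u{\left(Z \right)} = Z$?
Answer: $8594$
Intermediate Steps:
$k{\left(L \right)} = 2$ ($k{\left(L \right)} = \frac{L}{L} + 1 = 1 + 1 = 2$)
$k{\left(\frac{1}{u{\left(-1 \right)} - 1} \right)} 4297 = 2 \cdot 4297 = 8594$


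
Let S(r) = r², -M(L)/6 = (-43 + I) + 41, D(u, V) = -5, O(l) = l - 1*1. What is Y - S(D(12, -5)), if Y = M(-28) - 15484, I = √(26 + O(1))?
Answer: -15497 - 6*√26 ≈ -15528.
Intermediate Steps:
O(l) = -1 + l (O(l) = l - 1 = -1 + l)
I = √26 (I = √(26 + (-1 + 1)) = √(26 + 0) = √26 ≈ 5.0990)
M(L) = 12 - 6*√26 (M(L) = -6*((-43 + √26) + 41) = -6*(-2 + √26) = 12 - 6*√26)
Y = -15472 - 6*√26 (Y = (12 - 6*√26) - 15484 = -15472 - 6*√26 ≈ -15503.)
Y - S(D(12, -5)) = (-15472 - 6*√26) - 1*(-5)² = (-15472 - 6*√26) - 1*25 = (-15472 - 6*√26) - 25 = -15497 - 6*√26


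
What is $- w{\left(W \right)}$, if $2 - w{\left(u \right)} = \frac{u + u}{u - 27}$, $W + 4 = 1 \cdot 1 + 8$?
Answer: $- \frac{27}{11} \approx -2.4545$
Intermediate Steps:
$W = 5$ ($W = -4 + \left(1 \cdot 1 + 8\right) = -4 + \left(1 + 8\right) = -4 + 9 = 5$)
$w{\left(u \right)} = 2 - \frac{2 u}{-27 + u}$ ($w{\left(u \right)} = 2 - \frac{u + u}{u - 27} = 2 - \frac{2 u}{-27 + u}$)
$- w{\left(W \right)} = - \frac{-54}{-27 + 5} = - \frac{-54}{-22} = - \frac{\left(-54\right) \left(-1\right)}{22} = \left(-1\right) \frac{27}{11} = - \frac{27}{11}$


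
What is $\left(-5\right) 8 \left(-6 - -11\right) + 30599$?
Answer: $30399$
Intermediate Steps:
$\left(-5\right) 8 \left(-6 - -11\right) + 30599 = - 40 \left(-6 + 11\right) + 30599 = \left(-40\right) 5 + 30599 = -200 + 30599 = 30399$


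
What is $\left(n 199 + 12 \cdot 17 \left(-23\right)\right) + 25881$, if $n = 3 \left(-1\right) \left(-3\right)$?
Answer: $22980$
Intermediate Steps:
$n = 9$ ($n = \left(-3\right) \left(-3\right) = 9$)
$\left(n 199 + 12 \cdot 17 \left(-23\right)\right) + 25881 = \left(9 \cdot 199 + 12 \cdot 17 \left(-23\right)\right) + 25881 = \left(1791 + 204 \left(-23\right)\right) + 25881 = \left(1791 - 4692\right) + 25881 = -2901 + 25881 = 22980$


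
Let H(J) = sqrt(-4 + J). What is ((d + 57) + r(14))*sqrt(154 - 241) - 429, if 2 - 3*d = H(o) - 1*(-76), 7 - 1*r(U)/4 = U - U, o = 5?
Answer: -429 + 60*I*sqrt(87) ≈ -429.0 + 559.64*I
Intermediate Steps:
r(U) = 28 (r(U) = 28 - 4*(U - U) = 28 - 4*0 = 28 + 0 = 28)
d = -25 (d = 2/3 - (sqrt(-4 + 5) - 1*(-76))/3 = 2/3 - (sqrt(1) + 76)/3 = 2/3 - (1 + 76)/3 = 2/3 - 1/3*77 = 2/3 - 77/3 = -25)
((d + 57) + r(14))*sqrt(154 - 241) - 429 = ((-25 + 57) + 28)*sqrt(154 - 241) - 429 = (32 + 28)*sqrt(-87) - 429 = 60*(I*sqrt(87)) - 429 = 60*I*sqrt(87) - 429 = -429 + 60*I*sqrt(87)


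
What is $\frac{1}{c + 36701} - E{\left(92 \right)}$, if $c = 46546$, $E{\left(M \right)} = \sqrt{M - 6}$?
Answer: $\frac{1}{83247} - \sqrt{86} \approx -9.2736$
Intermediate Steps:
$E{\left(M \right)} = \sqrt{-6 + M}$
$\frac{1}{c + 36701} - E{\left(92 \right)} = \frac{1}{46546 + 36701} - \sqrt{-6 + 92} = \frac{1}{83247} - \sqrt{86}$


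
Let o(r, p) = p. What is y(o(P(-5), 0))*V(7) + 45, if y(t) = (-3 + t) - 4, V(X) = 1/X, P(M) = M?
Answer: 44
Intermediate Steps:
y(t) = -7 + t
y(o(P(-5), 0))*V(7) + 45 = (-7 + 0)/7 + 45 = -7*⅐ + 45 = -1 + 45 = 44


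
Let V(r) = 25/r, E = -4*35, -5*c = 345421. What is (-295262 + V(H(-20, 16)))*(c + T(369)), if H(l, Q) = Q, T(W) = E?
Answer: 1635133406207/80 ≈ 2.0439e+10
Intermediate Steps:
c = -345421/5 (c = -⅕*345421 = -345421/5 ≈ -69084.)
E = -140
T(W) = -140
(-295262 + V(H(-20, 16)))*(c + T(369)) = (-295262 + 25/16)*(-345421/5 - 140) = (-295262 + 25*(1/16))*(-346121/5) = (-295262 + 25/16)*(-346121/5) = -4724167/16*(-346121/5) = 1635133406207/80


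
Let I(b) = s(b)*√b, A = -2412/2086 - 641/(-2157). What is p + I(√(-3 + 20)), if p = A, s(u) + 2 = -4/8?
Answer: -1932779/2249751 - 5*17^(¼)/2 ≈ -5.9355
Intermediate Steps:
s(u) = -5/2 (s(u) = -2 - 4/8 = -2 - 4*⅛ = -2 - ½ = -5/2)
A = -1932779/2249751 (A = -2412*1/2086 - 641*(-1/2157) = -1206/1043 + 641/2157 = -1932779/2249751 ≈ -0.85911)
I(b) = -5*√b/2
p = -1932779/2249751 ≈ -0.85911
p + I(√(-3 + 20)) = -1932779/2249751 - 5*(-3 + 20)^(¼)/2 = -1932779/2249751 - 5*17^(¼)/2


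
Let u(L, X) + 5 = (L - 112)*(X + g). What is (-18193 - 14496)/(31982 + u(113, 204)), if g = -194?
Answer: -32689/31987 ≈ -1.0219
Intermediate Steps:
u(L, X) = -5 + (-194 + X)*(-112 + L) (u(L, X) = -5 + (L - 112)*(X - 194) = -5 + (-112 + L)*(-194 + X) = -5 + (-194 + X)*(-112 + L))
(-18193 - 14496)/(31982 + u(113, 204)) = (-18193 - 14496)/(31982 + (21723 - 194*113 - 112*204 + 113*204)) = -32689/(31982 + (21723 - 21922 - 22848 + 23052)) = -32689/(31982 + 5) = -32689/31987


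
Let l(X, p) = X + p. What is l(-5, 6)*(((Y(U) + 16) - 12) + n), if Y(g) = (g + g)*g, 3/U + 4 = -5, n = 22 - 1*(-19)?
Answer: 407/9 ≈ 45.222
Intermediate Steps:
n = 41 (n = 22 + 19 = 41)
U = -1/3 (U = 3/(-4 - 5) = 3/(-9) = 3*(-1/9) = -1/3 ≈ -0.33333)
Y(g) = 2*g**2 (Y(g) = (2*g)*g = 2*g**2)
l(-5, 6)*(((Y(U) + 16) - 12) + n) = (-5 + 6)*(((2*(-1/3)**2 + 16) - 12) + 41) = 1*(((2*(1/9) + 16) - 12) + 41) = 1*(((2/9 + 16) - 12) + 41) = 1*((146/9 - 12) + 41) = 1*(38/9 + 41) = 1*(407/9) = 407/9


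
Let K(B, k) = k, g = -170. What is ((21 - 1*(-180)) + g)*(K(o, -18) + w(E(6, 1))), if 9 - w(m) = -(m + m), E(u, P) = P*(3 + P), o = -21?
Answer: -31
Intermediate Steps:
w(m) = 9 + 2*m (w(m) = 9 - (-1)*(m + m) = 9 - (-1)*2*m = 9 - (-2)*m = 9 + 2*m)
((21 - 1*(-180)) + g)*(K(o, -18) + w(E(6, 1))) = ((21 - 1*(-180)) - 170)*(-18 + (9 + 2*(1*(3 + 1)))) = ((21 + 180) - 170)*(-18 + (9 + 2*(1*4))) = (201 - 170)*(-18 + (9 + 2*4)) = 31*(-18 + (9 + 8)) = 31*(-18 + 17) = 31*(-1) = -31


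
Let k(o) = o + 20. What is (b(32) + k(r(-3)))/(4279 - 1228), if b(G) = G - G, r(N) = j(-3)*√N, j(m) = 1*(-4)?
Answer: 20/3051 - 4*I*√3/3051 ≈ 0.0065552 - 0.0022708*I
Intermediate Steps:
j(m) = -4
r(N) = -4*√N
b(G) = 0
k(o) = 20 + o
(b(32) + k(r(-3)))/(4279 - 1228) = (0 + (20 - 4*I*√3))/(4279 - 1228) = (0 + (20 - 4*I*√3))/3051 = (0 + (20 - 4*I*√3))*(1/3051) = (20 - 4*I*√3)*(1/3051) = 20/3051 - 4*I*√3/3051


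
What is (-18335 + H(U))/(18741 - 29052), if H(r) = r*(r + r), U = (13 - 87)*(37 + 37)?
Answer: -19984939/3437 ≈ -5814.6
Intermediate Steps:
U = -5476 (U = -74*74 = -5476)
H(r) = 2*r² (H(r) = r*(2*r) = 2*r²)
(-18335 + H(U))/(18741 - 29052) = (-18335 + 2*(-5476)²)/(18741 - 29052) = (-18335 + 2*29986576)/(-10311) = (-18335 + 59973152)*(-1/10311) = 59954817*(-1/10311) = -19984939/3437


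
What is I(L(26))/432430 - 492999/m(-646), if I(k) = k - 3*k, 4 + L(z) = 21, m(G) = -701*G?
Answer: -106601477167/97912097890 ≈ -1.0887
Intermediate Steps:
L(z) = 17 (L(z) = -4 + 21 = 17)
I(k) = -2*k
I(L(26))/432430 - 492999/m(-646) = -2*17/432430 - 492999/((-701*(-646))) = -34*1/432430 - 492999/452846 = -17/216215 - 492999*1/452846 = -17/216215 - 492999/452846 = -106601477167/97912097890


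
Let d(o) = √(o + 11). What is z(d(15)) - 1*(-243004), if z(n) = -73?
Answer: 242931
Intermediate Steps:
d(o) = √(11 + o)
z(d(15)) - 1*(-243004) = -73 - 1*(-243004) = -73 + 243004 = 242931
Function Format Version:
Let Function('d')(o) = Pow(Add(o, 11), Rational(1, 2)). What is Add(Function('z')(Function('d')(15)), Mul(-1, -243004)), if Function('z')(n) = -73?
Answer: 242931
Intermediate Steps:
Function('d')(o) = Pow(Add(11, o), Rational(1, 2))
Add(Function('z')(Function('d')(15)), Mul(-1, -243004)) = Add(-73, Mul(-1, -243004)) = Add(-73, 243004) = 242931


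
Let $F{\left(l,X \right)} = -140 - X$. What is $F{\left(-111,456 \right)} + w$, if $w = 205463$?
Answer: $204867$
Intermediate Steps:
$F{\left(-111,456 \right)} + w = \left(-140 - 456\right) + 205463 = -596 + 205463 = 204867$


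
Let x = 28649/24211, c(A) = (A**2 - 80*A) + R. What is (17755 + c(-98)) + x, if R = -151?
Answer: 848575777/24211 ≈ 35049.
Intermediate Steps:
c(A) = -151 + A**2 - 80*A (c(A) = (A**2 - 80*A) - 151 = -151 + A**2 - 80*A)
x = 28649/24211 (x = 28649*(1/24211) = 28649/24211 ≈ 1.1833)
(17755 + c(-98)) + x = (17755 + (-151 + (-98)**2 - 80*(-98))) + 28649/24211 = (17755 + (-151 + 9604 + 7840)) + 28649/24211 = (17755 + 17293) + 28649/24211 = 35048 + 28649/24211 = 848575777/24211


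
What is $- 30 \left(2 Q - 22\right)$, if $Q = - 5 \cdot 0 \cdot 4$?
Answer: $660$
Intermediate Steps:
$Q = 0$ ($Q = \left(-5\right) 0 = 0$)
$- 30 \left(2 Q - 22\right) = - 30 \left(2 \cdot 0 - 22\right) = - 30 \left(0 - 22\right) = \left(-30\right) \left(-22\right) = 660$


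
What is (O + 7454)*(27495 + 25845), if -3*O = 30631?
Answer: -147022820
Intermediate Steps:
O = -30631/3 (O = -1/3*30631 = -30631/3 ≈ -10210.)
(O + 7454)*(27495 + 25845) = (-30631/3 + 7454)*(27495 + 25845) = -8269/3*53340 = -147022820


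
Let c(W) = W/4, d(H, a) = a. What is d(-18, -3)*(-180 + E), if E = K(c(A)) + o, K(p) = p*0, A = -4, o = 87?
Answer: 279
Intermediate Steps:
c(W) = W/4 (c(W) = W*(¼) = W/4)
K(p) = 0
E = 87 (E = 0 + 87 = 87)
d(-18, -3)*(-180 + E) = -3*(-180 + 87) = -3*(-93) = 279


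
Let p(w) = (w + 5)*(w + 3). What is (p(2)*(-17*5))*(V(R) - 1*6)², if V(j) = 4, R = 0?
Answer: -11900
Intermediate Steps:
p(w) = (3 + w)*(5 + w) (p(w) = (5 + w)*(3 + w) = (3 + w)*(5 + w))
(p(2)*(-17*5))*(V(R) - 1*6)² = ((15 + 2² + 8*2)*(-17*5))*(4 - 1*6)² = ((15 + 4 + 16)*(-85))*(4 - 6)² = (35*(-85))*(-2)² = -2975*4 = -11900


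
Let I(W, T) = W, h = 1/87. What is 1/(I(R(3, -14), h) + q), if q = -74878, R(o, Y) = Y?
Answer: -1/74892 ≈ -1.3353e-5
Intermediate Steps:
h = 1/87 ≈ 0.011494
1/(I(R(3, -14), h) + q) = 1/(-14 - 74878) = 1/(-74892) = -1/74892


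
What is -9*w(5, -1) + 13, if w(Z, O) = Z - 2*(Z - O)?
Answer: 76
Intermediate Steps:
w(Z, O) = -Z + 2*O (w(Z, O) = Z + (-2*Z + 2*O) = -Z + 2*O)
-9*w(5, -1) + 13 = -9*(-1*5 + 2*(-1)) + 13 = -9*(-5 - 2) + 13 = -9*(-7) + 13 = 63 + 13 = 76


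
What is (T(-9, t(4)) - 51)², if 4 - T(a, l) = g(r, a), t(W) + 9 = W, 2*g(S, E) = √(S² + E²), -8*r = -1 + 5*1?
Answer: 35669/16 + 235*√13/2 ≈ 2653.0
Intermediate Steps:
r = -½ (r = -(-1 + 5*1)/8 = -(-1 + 5)/8 = -⅛*4 = -½ ≈ -0.50000)
g(S, E) = √(E² + S²)/2 (g(S, E) = √(S² + E²)/2 = √(E² + S²)/2)
t(W) = -9 + W
T(a, l) = 4 - √(¼ + a²)/2 (T(a, l) = 4 - √(a² + (-½)²)/2 = 4 - √(a² + ¼)/2 = 4 - √(¼ + a²)/2)
(T(-9, t(4)) - 51)² = ((4 - √(1 + 4*(-9)²)/4) - 51)² = ((4 - √(1 + 4*81)/4) - 51)² = ((4 - √(1 + 324)/4) - 51)² = ((4 - 5*√13/4) - 51)² = (-47 - 5*√13/4)²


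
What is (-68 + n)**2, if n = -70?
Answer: 19044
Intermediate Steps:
(-68 + n)**2 = (-68 - 70)**2 = (-138)**2 = 19044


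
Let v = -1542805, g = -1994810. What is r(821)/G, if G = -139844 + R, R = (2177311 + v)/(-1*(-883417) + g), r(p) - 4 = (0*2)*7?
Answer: -2222786/77711138599 ≈ -2.8603e-5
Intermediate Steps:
r(p) = 4 (r(p) = 4 + (0*2)*7 = 4 + 0*7 = 4 + 0 = 4)
R = -634506/1111393 (R = (2177311 - 1542805)/(-1*(-883417) - 1994810) = 634506/(883417 - 1994810) = 634506/(-1111393) = 634506*(-1/1111393) = -634506/1111393 ≈ -0.57091)
G = -155422277198/1111393 (G = -139844 - 634506/1111393 = -155422277198/1111393 ≈ -1.3984e+5)
r(821)/G = 4/(-155422277198/1111393) = 4*(-1111393/155422277198) = -2222786/77711138599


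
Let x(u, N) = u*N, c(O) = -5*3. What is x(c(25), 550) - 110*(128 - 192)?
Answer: -1210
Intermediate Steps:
c(O) = -15
x(u, N) = N*u
x(c(25), 550) - 110*(128 - 192) = 550*(-15) - 110*(128 - 192) = -8250 - 110*(-64) = -8250 + 7040 = -1210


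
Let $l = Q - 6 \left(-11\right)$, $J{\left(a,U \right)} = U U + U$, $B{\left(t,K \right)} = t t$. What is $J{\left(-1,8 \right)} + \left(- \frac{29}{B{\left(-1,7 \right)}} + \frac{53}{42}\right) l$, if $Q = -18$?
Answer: $- \frac{8816}{7} \approx -1259.4$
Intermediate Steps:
$B{\left(t,K \right)} = t^{2}$
$J{\left(a,U \right)} = U + U^{2}$ ($J{\left(a,U \right)} = U^{2} + U = U + U^{2}$)
$l = 48$ ($l = -18 - 6 \left(-11\right) = -18 - -66 = -18 + 66 = 48$)
$J{\left(-1,8 \right)} + \left(- \frac{29}{B{\left(-1,7 \right)}} + \frac{53}{42}\right) l = 8 \left(1 + 8\right) + \left(- \frac{29}{\left(-1\right)^{2}} + \frac{53}{42}\right) 48 = 8 \cdot 9 + \left(- \frac{29}{1} + 53 \cdot \frac{1}{42}\right) 48 = 72 + \left(\left(-29\right) 1 + \frac{53}{42}\right) 48 = 72 + \left(-29 + \frac{53}{42}\right) 48 = 72 - \frac{9320}{7} = - \frac{8816}{7}$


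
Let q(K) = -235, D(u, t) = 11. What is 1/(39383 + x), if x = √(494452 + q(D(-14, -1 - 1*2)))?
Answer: 39383/1550526472 - 3*√54913/1550526472 ≈ 2.4946e-5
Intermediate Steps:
x = 3*√54913 (x = √(494452 - 235) = √494217 = 3*√54913 ≈ 703.01)
1/(39383 + x) = 1/(39383 + 3*√54913)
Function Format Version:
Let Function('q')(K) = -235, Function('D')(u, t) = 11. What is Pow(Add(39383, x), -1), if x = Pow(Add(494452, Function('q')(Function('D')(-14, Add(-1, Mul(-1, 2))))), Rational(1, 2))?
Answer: Add(Rational(39383, 1550526472), Mul(Rational(-3, 1550526472), Pow(54913, Rational(1, 2)))) ≈ 2.4946e-5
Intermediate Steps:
x = Mul(3, Pow(54913, Rational(1, 2))) (x = Pow(Add(494452, -235), Rational(1, 2)) = Pow(494217, Rational(1, 2)) = Mul(3, Pow(54913, Rational(1, 2))) ≈ 703.01)
Pow(Add(39383, x), -1) = Pow(Add(39383, Mul(3, Pow(54913, Rational(1, 2)))), -1)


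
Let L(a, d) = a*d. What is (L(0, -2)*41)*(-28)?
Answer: 0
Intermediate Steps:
(L(0, -2)*41)*(-28) = ((0*(-2))*41)*(-28) = (0*41)*(-28) = 0*(-28) = 0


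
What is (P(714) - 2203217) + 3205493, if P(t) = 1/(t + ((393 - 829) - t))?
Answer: 436992335/436 ≈ 1.0023e+6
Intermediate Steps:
P(t) = -1/436 (P(t) = 1/(t + (-436 - t)) = 1/(-436) = -1/436)
(P(714) - 2203217) + 3205493 = (-1/436 - 2203217) + 3205493 = -960602613/436 + 3205493 = 436992335/436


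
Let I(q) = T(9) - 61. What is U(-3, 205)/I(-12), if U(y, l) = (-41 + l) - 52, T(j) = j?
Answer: -28/13 ≈ -2.1538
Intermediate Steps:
U(y, l) = -93 + l
I(q) = -52 (I(q) = 9 - 61 = -52)
U(-3, 205)/I(-12) = (-93 + 205)/(-52) = 112*(-1/52) = -28/13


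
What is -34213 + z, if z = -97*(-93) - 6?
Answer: -25198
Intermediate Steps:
z = 9015 (z = 9021 - 6 = 9015)
-34213 + z = -34213 + 9015 = -25198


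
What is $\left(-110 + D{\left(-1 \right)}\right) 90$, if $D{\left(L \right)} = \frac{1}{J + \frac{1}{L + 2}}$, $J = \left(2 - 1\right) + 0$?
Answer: $-9855$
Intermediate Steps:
$J = 1$ ($J = 1 + 0 = 1$)
$D{\left(L \right)} = \frac{1}{1 + \frac{1}{2 + L}}$ ($D{\left(L \right)} = \frac{1}{1 + \frac{1}{L + 2}} = \frac{1}{1 + \frac{1}{2 + L}}$)
$\left(-110 + D{\left(-1 \right)}\right) 90 = \left(-110 + \frac{2 - 1}{3 - 1}\right) 90 = \left(-110 + \frac{1}{2} \cdot 1\right) 90 = \left(-110 + \frac{1}{2}\right) 90 = \left(- \frac{219}{2}\right) 90 = -9855$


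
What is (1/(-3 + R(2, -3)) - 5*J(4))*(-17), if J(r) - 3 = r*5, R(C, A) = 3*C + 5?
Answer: 15623/8 ≈ 1952.9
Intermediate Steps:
R(C, A) = 5 + 3*C
J(r) = 3 + 5*r (J(r) = 3 + r*5 = 3 + 5*r)
(1/(-3 + R(2, -3)) - 5*J(4))*(-17) = (1/(-3 + (5 + 3*2)) - 5*(3 + 5*4))*(-17) = (1/(-3 + (5 + 6)) - 5*(3 + 20))*(-17) = (1/(-3 + 11) - 5*23)*(-17) = (1/8 - 115)*(-17) = (⅛ - 115)*(-17) = -919/8*(-17) = 15623/8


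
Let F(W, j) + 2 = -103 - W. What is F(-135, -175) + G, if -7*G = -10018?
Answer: 10228/7 ≈ 1461.1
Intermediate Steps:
G = 10018/7 (G = -⅐*(-10018) = 10018/7 ≈ 1431.1)
F(W, j) = -105 - W (F(W, j) = -2 + (-103 - W) = -105 - W)
F(-135, -175) + G = (-105 - 1*(-135)) + 10018/7 = (-105 + 135) + 10018/7 = 30 + 10018/7 = 10228/7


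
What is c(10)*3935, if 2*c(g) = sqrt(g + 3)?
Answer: 3935*sqrt(13)/2 ≈ 7093.9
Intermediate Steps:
c(g) = sqrt(3 + g)/2 (c(g) = sqrt(g + 3)/2 = sqrt(3 + g)/2)
c(10)*3935 = (sqrt(3 + 10)/2)*3935 = (sqrt(13)/2)*3935 = 3935*sqrt(13)/2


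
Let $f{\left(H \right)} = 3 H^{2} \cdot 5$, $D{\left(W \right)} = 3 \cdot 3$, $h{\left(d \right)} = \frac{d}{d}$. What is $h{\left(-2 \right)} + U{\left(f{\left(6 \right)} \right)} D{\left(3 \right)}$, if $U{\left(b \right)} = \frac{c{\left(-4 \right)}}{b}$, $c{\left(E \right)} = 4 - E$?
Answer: $\frac{17}{15} \approx 1.1333$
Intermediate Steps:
$h{\left(d \right)} = 1$
$D{\left(W \right)} = 9$
$f{\left(H \right)} = 15 H^{2}$
$U{\left(b \right)} = \frac{8}{b}$ ($U{\left(b \right)} = \frac{4 - -4}{b} = \frac{4 + 4}{b} = \frac{8}{b}$)
$h{\left(-2 \right)} + U{\left(f{\left(6 \right)} \right)} D{\left(3 \right)} = 1 + \frac{8}{15 \cdot 6^{2}} \cdot 9 = 1 + \frac{8}{15 \cdot 36} \cdot 9 = 1 + \frac{8}{540} \cdot 9 = 1 + 8 \cdot \frac{1}{540} \cdot 9 = 1 + \frac{2}{135} \cdot 9 = 1 + \frac{2}{15} = \frac{17}{15}$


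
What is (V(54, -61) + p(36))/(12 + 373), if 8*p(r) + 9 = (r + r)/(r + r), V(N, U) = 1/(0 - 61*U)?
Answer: -744/286517 ≈ -0.0025967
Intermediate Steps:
V(N, U) = -1/(61*U) (V(N, U) = 1/(-61*U) = -1/(61*U))
p(r) = -1 (p(r) = -9/8 + ((r + r)/(r + r))/8 = -9/8 + ((2*r)/((2*r)))/8 = -9/8 + ((2*r)*(1/(2*r)))/8 = -9/8 + (⅛)*1 = -9/8 + ⅛ = -1)
(V(54, -61) + p(36))/(12 + 373) = (-1/61/(-61) - 1)/(12 + 373) = (-1/61*(-1/61) - 1)/385 = (1/3721 - 1)*(1/385) = -3720/3721*1/385 = -744/286517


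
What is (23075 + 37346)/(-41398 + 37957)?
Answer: -1633/93 ≈ -17.559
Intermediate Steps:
(23075 + 37346)/(-41398 + 37957) = 60421/(-3441) = 60421*(-1/3441) = -1633/93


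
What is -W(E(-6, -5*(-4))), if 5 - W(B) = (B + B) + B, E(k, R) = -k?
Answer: 13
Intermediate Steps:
W(B) = 5 - 3*B (W(B) = 5 - ((B + B) + B) = 5 - (2*B + B) = 5 - 3*B)
-W(E(-6, -5*(-4))) = -(5 - (-3)*(-6)) = -(5 - 3*6) = -(5 - 18) = -1*(-13) = 13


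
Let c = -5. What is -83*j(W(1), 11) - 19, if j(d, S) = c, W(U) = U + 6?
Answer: 396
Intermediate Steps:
W(U) = 6 + U
j(d, S) = -5
-83*j(W(1), 11) - 19 = -83*(-5) - 19 = 415 - 19 = 396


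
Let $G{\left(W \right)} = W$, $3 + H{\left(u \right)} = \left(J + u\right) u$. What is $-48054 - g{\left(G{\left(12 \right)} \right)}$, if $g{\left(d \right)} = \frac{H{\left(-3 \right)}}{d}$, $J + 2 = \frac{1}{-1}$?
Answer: $- \frac{192221}{4} \approx -48055.0$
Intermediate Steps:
$J = -3$ ($J = -2 + \frac{1}{-1} = -2 - 1 = -3$)
$H{\left(u \right)} = -3 + u \left(-3 + u\right)$ ($H{\left(u \right)} = -3 + \left(-3 + u\right) u = -3 + u \left(-3 + u\right)$)
$g{\left(d \right)} = \frac{15}{d}$ ($g{\left(d \right)} = \frac{-3 + \left(-3\right)^{2} - -9}{d} = \frac{-3 + 9 + 9}{d} = \frac{15}{d}$)
$-48054 - g{\left(G{\left(12 \right)} \right)} = -48054 - \frac{15}{12} = -48054 - 15 \cdot \frac{1}{12} = -48054 - \frac{5}{4} = - \frac{192221}{4}$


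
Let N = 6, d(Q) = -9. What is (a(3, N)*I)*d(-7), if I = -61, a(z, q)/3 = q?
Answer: 9882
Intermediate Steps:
a(z, q) = 3*q
(a(3, N)*I)*d(-7) = ((3*6)*(-61))*(-9) = (18*(-61))*(-9) = -1098*(-9) = 9882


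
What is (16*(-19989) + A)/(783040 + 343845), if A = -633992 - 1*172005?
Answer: -1125821/1126885 ≈ -0.99906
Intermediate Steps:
A = -805997 (A = -633992 - 172005 = -805997)
(16*(-19989) + A)/(783040 + 343845) = (16*(-19989) - 805997)/(783040 + 343845) = (-319824 - 805997)/1126885 = -1125821*1/1126885 = -1125821/1126885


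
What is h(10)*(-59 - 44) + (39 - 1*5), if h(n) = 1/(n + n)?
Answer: 577/20 ≈ 28.850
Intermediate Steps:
h(n) = 1/(2*n)
h(10)*(-59 - 44) + (39 - 1*5) = ((1/2)/10)*(-59 - 44) + (39 - 1*5) = ((1/2)*(1/10))*(-103) + (39 - 5) = (1/20)*(-103) + 34 = -103/20 + 34 = 577/20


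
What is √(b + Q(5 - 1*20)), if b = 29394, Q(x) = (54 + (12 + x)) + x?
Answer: 3*√3270 ≈ 171.55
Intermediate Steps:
Q(x) = 66 + 2*x (Q(x) = (66 + x) + x = 66 + 2*x)
√(b + Q(5 - 1*20)) = √(29394 + (66 + 2*(5 - 1*20))) = √(29394 + (66 + 2*(5 - 20))) = √(29394 + (66 + 2*(-15))) = √(29394 + (66 - 30)) = √(29394 + 36) = √29430 = 3*√3270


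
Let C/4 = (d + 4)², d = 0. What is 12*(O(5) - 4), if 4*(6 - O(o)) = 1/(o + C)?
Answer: 551/23 ≈ 23.957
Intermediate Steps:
C = 64 (C = 4*(0 + 4)² = 4*4² = 4*16 = 64)
O(o) = 6 - 1/(4*(64 + o)) (O(o) = 6 - 1/(4*(o + 64)) = 6 - 1/(4*(64 + o)))
12*(O(5) - 4) = 12*((1535 + 24*5)/(4*(64 + 5)) - 4) = 12*((¼)*(1535 + 120)/69 - 4) = 12*((¼)*(1/69)*1655 - 4) = 12*(1655/276 - 4) = 12*(551/276) = 551/23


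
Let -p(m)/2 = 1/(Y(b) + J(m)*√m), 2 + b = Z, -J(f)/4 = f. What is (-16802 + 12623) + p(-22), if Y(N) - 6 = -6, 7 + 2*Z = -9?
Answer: -4179 + I*√22/968 ≈ -4179.0 + 0.0048455*I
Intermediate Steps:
Z = -8 (Z = -7/2 + (½)*(-9) = -7/2 - 9/2 = -8)
J(f) = -4*f
b = -10 (b = -2 - 8 = -10)
Y(N) = 0 (Y(N) = 6 - 6 = 0)
p(m) = 1/(2*m^(3/2)) (p(m) = -2/(0 + (-4*m)*√m) = -2/(0 - 4*m^(3/2)) = -2*(-1/(4*m^(3/2))) = -(-1)/(2*m^(3/2)) = 1/(2*m^(3/2)))
(-16802 + 12623) + p(-22) = (-16802 + 12623) + 1/(2*(-22)^(3/2)) = -4179 + (I*√22/484)/2 = -4179 + I*√22/968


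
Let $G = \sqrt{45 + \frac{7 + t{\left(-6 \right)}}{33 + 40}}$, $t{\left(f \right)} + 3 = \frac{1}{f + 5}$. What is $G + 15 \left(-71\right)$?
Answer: $-1065 + \frac{2 \sqrt{60006}}{73} \approx -1058.3$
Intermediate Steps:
$t{\left(f \right)} = -3 + \frac{1}{5 + f}$ ($t{\left(f \right)} = -3 + \frac{1}{f + 5} = -3 + \frac{1}{5 + f}$)
$G = \frac{2 \sqrt{60006}}{73}$ ($G = \sqrt{45 + \frac{7 + \frac{-14 - -18}{5 - 6}}{33 + 40}} = \sqrt{45 + \frac{7 + \frac{-14 + 18}{-1}}{73}} = \sqrt{45 + \left(7 - 4\right) \frac{1}{73}} = \sqrt{45 + 3 \cdot \frac{1}{73}} = \sqrt{45 + \frac{3}{73}} = \sqrt{\frac{3288}{73}} = \frac{2 \sqrt{60006}}{73} \approx 6.7113$)
$G + 15 \left(-71\right) = \frac{2 \sqrt{60006}}{73} + 15 \left(-71\right) = \frac{2 \sqrt{60006}}{73} - 1065 = -1065 + \frac{2 \sqrt{60006}}{73}$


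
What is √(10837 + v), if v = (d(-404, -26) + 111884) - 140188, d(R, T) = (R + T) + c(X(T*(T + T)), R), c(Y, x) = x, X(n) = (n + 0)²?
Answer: I*√18301 ≈ 135.28*I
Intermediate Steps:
X(n) = n²
d(R, T) = T + 2*R (d(R, T) = (R + T) + R = T + 2*R)
v = -29138 (v = ((-26 + 2*(-404)) + 111884) - 140188 = ((-26 - 808) + 111884) - 140188 = (-834 + 111884) - 140188 = 111050 - 140188 = -29138)
√(10837 + v) = √(10837 - 29138) = √(-18301) = I*√18301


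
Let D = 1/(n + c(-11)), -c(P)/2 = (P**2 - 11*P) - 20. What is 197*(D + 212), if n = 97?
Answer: 14491911/347 ≈ 41763.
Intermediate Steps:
c(P) = 40 - 2*P**2 + 22*P (c(P) = -2*((P**2 - 11*P) - 20) = -2*(-20 + P**2 - 11*P) = 40 - 2*P**2 + 22*P)
D = -1/347 (D = 1/(97 + (40 - 2*(-11)**2 + 22*(-11))) = 1/(97 + (40 - 2*121 - 242)) = 1/(97 + (40 - 242 - 242)) = 1/(97 - 444) = 1/(-347) = -1/347 ≈ -0.0028818)
197*(D + 212) = 197*(-1/347 + 212) = 197*(73563/347) = 14491911/347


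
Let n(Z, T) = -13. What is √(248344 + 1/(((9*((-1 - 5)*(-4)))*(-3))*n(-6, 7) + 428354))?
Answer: √47377831886190474/436778 ≈ 498.34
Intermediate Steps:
√(248344 + 1/(((9*((-1 - 5)*(-4)))*(-3))*n(-6, 7) + 428354)) = √(248344 + 1/(((9*((-1 - 5)*(-4)))*(-3))*(-13) + 428354)) = √(248344 + 1/(((9*(-6*(-4)))*(-3))*(-13) + 428354)) = √(248344 + 1/(((9*24)*(-3))*(-13) + 428354)) = √(248344 + 1/((216*(-3))*(-13) + 428354)) = √(248344 + 1/(-648*(-13) + 428354)) = √(248344 + 1/(8424 + 428354)) = √(248344 + 1/436778) = √(108471195633/436778) = √47377831886190474/436778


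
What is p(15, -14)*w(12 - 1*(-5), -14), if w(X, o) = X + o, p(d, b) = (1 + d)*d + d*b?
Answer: 90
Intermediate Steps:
p(d, b) = b*d + d*(1 + d) (p(d, b) = d*(1 + d) + b*d = b*d + d*(1 + d))
p(15, -14)*w(12 - 1*(-5), -14) = (15*(1 - 14 + 15))*((12 - 1*(-5)) - 14) = (15*2)*((12 + 5) - 14) = 30*(17 - 14) = 30*3 = 90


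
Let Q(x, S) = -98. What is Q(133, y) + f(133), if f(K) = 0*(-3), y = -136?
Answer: -98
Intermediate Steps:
f(K) = 0
Q(133, y) + f(133) = -98 + 0 = -98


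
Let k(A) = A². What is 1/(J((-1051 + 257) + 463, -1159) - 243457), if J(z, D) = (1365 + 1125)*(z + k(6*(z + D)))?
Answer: 1/199008696353 ≈ 5.0249e-12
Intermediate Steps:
J(z, D) = 2490*z + 2490*(6*D + 6*z)² (J(z, D) = (1365 + 1125)*(z + (6*(z + D))²) = 2490*(z + (6*(D + z))²) = 2490*(z + (6*D + 6*z)²) = 2490*z + 2490*(6*D + 6*z)²)
1/(J((-1051 + 257) + 463, -1159) - 243457) = 1/((2490*((-1051 + 257) + 463) + 89640*(-1159 + ((-1051 + 257) + 463))²) - 243457) = 1/((2490*(-794 + 463) + 89640*(-1159 + (-794 + 463))²) - 243457) = 1/((2490*(-331) + 89640*(-1159 - 331)²) - 243457) = 1/((-824190 + 89640*(-1490)²) - 243457) = 1/((-824190 + 89640*2220100) - 243457) = 1/((-824190 + 199009764000) - 243457) = 1/(199008939810 - 243457) = 1/199008696353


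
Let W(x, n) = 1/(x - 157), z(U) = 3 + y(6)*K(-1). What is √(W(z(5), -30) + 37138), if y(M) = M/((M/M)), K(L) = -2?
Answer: √1023374562/166 ≈ 192.71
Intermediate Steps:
y(M) = M (y(M) = M/1 = M*1 = M)
z(U) = -9 (z(U) = 3 + 6*(-2) = 3 - 12 = -9)
W(x, n) = 1/(-157 + x)
√(W(z(5), -30) + 37138) = √(1/(-157 - 9) + 37138) = √(1/(-166) + 37138) = √(-1/166 + 37138) = √(6164907/166) = √1023374562/166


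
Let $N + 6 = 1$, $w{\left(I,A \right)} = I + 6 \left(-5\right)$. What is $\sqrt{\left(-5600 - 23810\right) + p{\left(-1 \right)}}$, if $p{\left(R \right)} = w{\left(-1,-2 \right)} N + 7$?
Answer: $8 i \sqrt{457} \approx 171.02 i$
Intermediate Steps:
$w{\left(I,A \right)} = -30 + I$ ($w{\left(I,A \right)} = I - 30 = -30 + I$)
$N = -5$ ($N = -6 + 1 = -5$)
$p{\left(R \right)} = 162$ ($p{\left(R \right)} = \left(-30 - 1\right) \left(-5\right) + 7 = \left(-31\right) \left(-5\right) + 7 = 155 + 7 = 162$)
$\sqrt{\left(-5600 - 23810\right) + p{\left(-1 \right)}} = \sqrt{\left(-5600 - 23810\right) + 162} = \sqrt{-29410 + 162} = \sqrt{-29248} = 8 i \sqrt{457}$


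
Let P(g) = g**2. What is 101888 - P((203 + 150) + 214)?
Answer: -219601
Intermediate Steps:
101888 - P((203 + 150) + 214) = 101888 - ((203 + 150) + 214)**2 = 101888 - (353 + 214)**2 = 101888 - 1*567**2 = 101888 - 1*321489 = 101888 - 321489 = -219601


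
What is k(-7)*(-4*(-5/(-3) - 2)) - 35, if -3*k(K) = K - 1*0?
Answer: -287/9 ≈ -31.889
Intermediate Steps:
k(K) = -K/3 (k(K) = -(K - 1*0)/3 = -(K + 0)/3 = -K/3)
k(-7)*(-4*(-5/(-3) - 2)) - 35 = (-⅓*(-7))*(-4*(-5/(-3) - 2)) - 35 = 7*(-4*(-5*(-⅓) - 2))/3 - 35 = 7*(-4*(5/3 - 2))/3 - 35 = 7*(-4*(-⅓))/3 - 35 = (7/3)*(4/3) - 35 = 28/9 - 35 = -287/9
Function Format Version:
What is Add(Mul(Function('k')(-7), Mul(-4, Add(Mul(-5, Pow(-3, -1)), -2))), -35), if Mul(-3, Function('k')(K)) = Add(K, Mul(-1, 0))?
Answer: Rational(-287, 9) ≈ -31.889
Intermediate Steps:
Function('k')(K) = Mul(Rational(-1, 3), K) (Function('k')(K) = Mul(Rational(-1, 3), Add(K, Mul(-1, 0))) = Mul(Rational(-1, 3), Add(K, 0)) = Mul(Rational(-1, 3), K))
Add(Mul(Function('k')(-7), Mul(-4, Add(Mul(-5, Pow(-3, -1)), -2))), -35) = Add(Mul(Mul(Rational(-1, 3), -7), Mul(-4, Add(Mul(-5, Pow(-3, -1)), -2))), -35) = Add(Mul(Rational(7, 3), Mul(-4, Add(Mul(-5, Rational(-1, 3)), -2))), -35) = Add(Mul(Rational(7, 3), Mul(-4, Add(Rational(5, 3), -2))), -35) = Add(Mul(Rational(7, 3), Mul(-4, Rational(-1, 3))), -35) = Add(Mul(Rational(7, 3), Rational(4, 3)), -35) = Add(Rational(28, 9), -35) = Rational(-287, 9)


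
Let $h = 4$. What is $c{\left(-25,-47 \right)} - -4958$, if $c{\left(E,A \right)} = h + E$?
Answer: $4937$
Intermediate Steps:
$c{\left(E,A \right)} = 4 + E$
$c{\left(-25,-47 \right)} - -4958 = \left(4 - 25\right) - -4958 = -21 + 4958 = 4937$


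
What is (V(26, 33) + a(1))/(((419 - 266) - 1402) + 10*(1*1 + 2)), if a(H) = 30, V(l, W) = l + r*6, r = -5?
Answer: -26/1219 ≈ -0.021329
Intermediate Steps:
V(l, W) = -30 + l (V(l, W) = l - 5*6 = l - 30 = -30 + l)
(V(26, 33) + a(1))/(((419 - 266) - 1402) + 10*(1*1 + 2)) = ((-30 + 26) + 30)/(((419 - 266) - 1402) + 10*(1*1 + 2)) = (-4 + 30)/((153 - 1402) + 10*(1 + 2)) = 26/(-1249 + 10*3) = 26/(-1249 + 30) = 26/(-1219) = 26*(-1/1219) = -26/1219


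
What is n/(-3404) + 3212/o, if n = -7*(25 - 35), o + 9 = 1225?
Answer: 678033/258704 ≈ 2.6209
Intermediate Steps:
o = 1216 (o = -9 + 1225 = 1216)
n = 70 (n = -7*(-10) = 70)
n/(-3404) + 3212/o = 70/(-3404) + 3212/1216 = 70*(-1/3404) + 3212*(1/1216) = -35/1702 + 803/304 = 678033/258704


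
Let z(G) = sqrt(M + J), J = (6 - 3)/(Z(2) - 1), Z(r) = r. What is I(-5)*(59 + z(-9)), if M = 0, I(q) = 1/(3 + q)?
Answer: -59/2 - sqrt(3)/2 ≈ -30.366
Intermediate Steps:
J = 3 (J = (6 - 3)/(2 - 1) = 3/1 = 3*1 = 3)
z(G) = sqrt(3) (z(G) = sqrt(0 + 3) = sqrt(3))
I(-5)*(59 + z(-9)) = (59 + sqrt(3))/(3 - 5) = (59 + sqrt(3))/(-2) = -(59 + sqrt(3))/2 = -59/2 - sqrt(3)/2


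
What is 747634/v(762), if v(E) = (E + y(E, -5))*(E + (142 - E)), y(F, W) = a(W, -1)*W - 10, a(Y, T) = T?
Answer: 373817/53747 ≈ 6.9551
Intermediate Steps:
y(F, W) = -10 - W (y(F, W) = -W - 10 = -10 - W)
v(E) = -710 + 142*E (v(E) = (E + (-10 - 1*(-5)))*(E + (142 - E)) = (E + (-10 + 5))*142 = (E - 5)*142 = (-5 + E)*142 = -710 + 142*E)
747634/v(762) = 747634/(-710 + 142*762) = 747634/(-710 + 108204) = 747634/107494 = 747634*(1/107494) = 373817/53747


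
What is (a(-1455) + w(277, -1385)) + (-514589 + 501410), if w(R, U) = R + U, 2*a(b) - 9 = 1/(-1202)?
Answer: -34335131/2404 ≈ -14283.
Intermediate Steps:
a(b) = 10817/2404 (a(b) = 9/2 + (1/2)/(-1202) = 9/2 + (1/2)*(-1/1202) = 9/2 - 1/2404 = 10817/2404)
(a(-1455) + w(277, -1385)) + (-514589 + 501410) = (10817/2404 + (277 - 1385)) + (-514589 + 501410) = (10817/2404 - 1108) - 13179 = -2652815/2404 - 13179 = -34335131/2404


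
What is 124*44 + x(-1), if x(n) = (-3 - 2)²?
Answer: 5481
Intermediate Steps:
x(n) = 25 (x(n) = (-5)² = 25)
124*44 + x(-1) = 124*44 + 25 = 5456 + 25 = 5481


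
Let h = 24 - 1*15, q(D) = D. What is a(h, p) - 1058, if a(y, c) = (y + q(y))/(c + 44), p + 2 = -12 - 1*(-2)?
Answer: -16919/16 ≈ -1057.4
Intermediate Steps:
p = -12 (p = -2 + (-12 - 1*(-2)) = -2 + (-12 + 2) = -2 - 10 = -12)
h = 9 (h = 24 - 15 = 9)
a(y, c) = 2*y/(44 + c) (a(y, c) = (y + y)/(c + 44) = (2*y)/(44 + c) = 2*y/(44 + c))
a(h, p) - 1058 = 2*9/(44 - 12) - 1058 = 2*9/32 - 1058 = 2*9*(1/32) - 1058 = 9/16 - 1058 = -16919/16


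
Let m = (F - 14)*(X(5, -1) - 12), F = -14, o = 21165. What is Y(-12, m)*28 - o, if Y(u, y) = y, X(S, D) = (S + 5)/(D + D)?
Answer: -7837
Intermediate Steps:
X(S, D) = (5 + S)/(2*D) (X(S, D) = (5 + S)/((2*D)) = (5 + S)*(1/(2*D)) = (5 + S)/(2*D))
m = 476 (m = (-14 - 14)*((1/2)*(5 + 5)/(-1) - 12) = -28*((1/2)*(-1)*10 - 12) = -28*(-5 - 12) = -28*(-17) = 476)
Y(-12, m)*28 - o = 476*28 - 1*21165 = 13328 - 21165 = -7837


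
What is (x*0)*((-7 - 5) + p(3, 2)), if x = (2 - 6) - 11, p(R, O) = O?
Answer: 0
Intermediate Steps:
x = -15 (x = -4 - 11 = -15)
(x*0)*((-7 - 5) + p(3, 2)) = (-15*0)*((-7 - 5) + 2) = 0*(-12 + 2) = 0*(-10) = 0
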